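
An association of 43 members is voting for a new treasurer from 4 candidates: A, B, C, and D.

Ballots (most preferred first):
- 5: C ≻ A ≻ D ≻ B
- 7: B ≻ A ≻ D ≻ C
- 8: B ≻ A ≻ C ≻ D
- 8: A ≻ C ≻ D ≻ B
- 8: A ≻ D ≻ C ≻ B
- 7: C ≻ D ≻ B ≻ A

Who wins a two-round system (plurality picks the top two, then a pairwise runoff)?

Round 1 first-place votes: A 16, B 15, C 12, D 0. A and B advance.
Runoff: A is ranked above B on 21 ballots, B above A on 22.

B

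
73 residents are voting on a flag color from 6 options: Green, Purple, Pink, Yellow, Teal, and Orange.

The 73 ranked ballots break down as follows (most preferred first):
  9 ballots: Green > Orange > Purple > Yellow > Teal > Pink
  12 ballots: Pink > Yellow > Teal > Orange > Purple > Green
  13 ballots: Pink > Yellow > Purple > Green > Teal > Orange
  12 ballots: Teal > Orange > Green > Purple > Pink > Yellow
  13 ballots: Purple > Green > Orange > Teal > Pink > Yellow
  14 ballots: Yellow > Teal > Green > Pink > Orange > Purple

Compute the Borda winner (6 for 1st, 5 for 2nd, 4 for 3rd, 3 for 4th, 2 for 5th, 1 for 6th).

Green: 9×6 + 12×1 + 13×3 + 12×4 + 13×5 + 14×4 = 274
Purple: 9×4 + 12×2 + 13×4 + 12×3 + 13×6 + 14×1 = 240
Pink: 9×1 + 12×6 + 13×6 + 12×2 + 13×2 + 14×3 = 251
Yellow: 9×3 + 12×5 + 13×5 + 12×1 + 13×1 + 14×6 = 261
Teal: 9×2 + 12×4 + 13×2 + 12×6 + 13×3 + 14×5 = 273
Orange: 9×5 + 12×3 + 13×1 + 12×5 + 13×4 + 14×2 = 234

Green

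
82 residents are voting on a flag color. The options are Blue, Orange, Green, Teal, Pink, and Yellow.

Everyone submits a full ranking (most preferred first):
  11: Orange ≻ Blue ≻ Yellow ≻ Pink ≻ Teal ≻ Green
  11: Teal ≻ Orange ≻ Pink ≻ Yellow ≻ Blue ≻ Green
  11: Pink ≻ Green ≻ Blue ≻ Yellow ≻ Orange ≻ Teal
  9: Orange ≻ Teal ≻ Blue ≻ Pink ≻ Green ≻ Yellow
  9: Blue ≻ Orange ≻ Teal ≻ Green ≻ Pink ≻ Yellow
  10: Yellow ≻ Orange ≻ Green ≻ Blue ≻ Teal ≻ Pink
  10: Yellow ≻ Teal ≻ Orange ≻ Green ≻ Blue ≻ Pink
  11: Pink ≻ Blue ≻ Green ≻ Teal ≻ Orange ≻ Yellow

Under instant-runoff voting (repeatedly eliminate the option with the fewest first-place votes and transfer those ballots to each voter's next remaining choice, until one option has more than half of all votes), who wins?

Round 1: Blue 9, Orange 20, Green 0, Teal 11, Pink 22, Yellow 20. Green eliminated.
Round 2: Blue 9, Orange 20, Teal 11, Pink 22, Yellow 20. Blue eliminated.
Round 3: Orange 29, Teal 11, Pink 22, Yellow 20. Teal eliminated.
Round 4: Orange 40, Pink 22, Yellow 20. Yellow eliminated.
Round 5: Orange 60, Pink 22. Orange has a majority (≥42).

Orange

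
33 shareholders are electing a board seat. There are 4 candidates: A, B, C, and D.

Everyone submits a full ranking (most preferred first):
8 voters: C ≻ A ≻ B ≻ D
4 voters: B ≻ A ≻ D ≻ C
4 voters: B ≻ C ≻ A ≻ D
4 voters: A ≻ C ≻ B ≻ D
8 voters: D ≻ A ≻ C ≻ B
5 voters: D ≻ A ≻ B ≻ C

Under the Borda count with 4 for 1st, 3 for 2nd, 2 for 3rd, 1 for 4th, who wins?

A

A: 8×3 + 4×3 + 4×2 + 4×4 + 8×3 + 5×3 = 99
B: 8×2 + 4×4 + 4×4 + 4×2 + 8×1 + 5×2 = 74
C: 8×4 + 4×1 + 4×3 + 4×3 + 8×2 + 5×1 = 81
D: 8×1 + 4×2 + 4×1 + 4×1 + 8×4 + 5×4 = 76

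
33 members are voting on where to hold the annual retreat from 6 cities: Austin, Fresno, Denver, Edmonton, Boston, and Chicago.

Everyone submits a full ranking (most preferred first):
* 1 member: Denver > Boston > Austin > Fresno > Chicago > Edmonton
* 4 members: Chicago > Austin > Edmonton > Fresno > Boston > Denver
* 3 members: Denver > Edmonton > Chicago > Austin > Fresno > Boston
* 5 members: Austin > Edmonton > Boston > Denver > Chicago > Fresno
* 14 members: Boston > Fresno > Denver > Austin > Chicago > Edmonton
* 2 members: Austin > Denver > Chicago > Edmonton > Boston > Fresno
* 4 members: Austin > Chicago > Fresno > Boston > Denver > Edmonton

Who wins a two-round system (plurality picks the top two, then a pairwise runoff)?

Austin

Round 1 first-place votes: Austin 11, Fresno 0, Denver 4, Edmonton 0, Boston 14, Chicago 4. Boston and Austin advance.
Runoff: Boston is ranked above Austin on 15 ballots, Austin above Boston on 18.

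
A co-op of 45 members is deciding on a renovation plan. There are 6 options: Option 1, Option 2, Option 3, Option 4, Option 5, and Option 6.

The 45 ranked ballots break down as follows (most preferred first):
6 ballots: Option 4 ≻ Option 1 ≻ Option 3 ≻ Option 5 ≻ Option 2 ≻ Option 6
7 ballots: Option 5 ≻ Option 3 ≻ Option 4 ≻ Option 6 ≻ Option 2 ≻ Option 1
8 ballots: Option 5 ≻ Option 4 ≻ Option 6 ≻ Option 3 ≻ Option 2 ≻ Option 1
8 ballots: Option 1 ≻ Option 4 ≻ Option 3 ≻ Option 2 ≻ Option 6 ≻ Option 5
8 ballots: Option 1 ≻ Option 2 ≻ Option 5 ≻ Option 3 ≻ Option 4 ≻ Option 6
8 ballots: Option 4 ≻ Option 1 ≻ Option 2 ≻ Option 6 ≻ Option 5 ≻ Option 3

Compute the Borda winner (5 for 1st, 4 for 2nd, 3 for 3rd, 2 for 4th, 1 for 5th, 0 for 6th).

Option 1: 6×4 + 7×0 + 8×0 + 8×5 + 8×5 + 8×4 = 136
Option 2: 6×1 + 7×1 + 8×1 + 8×2 + 8×4 + 8×3 = 93
Option 3: 6×3 + 7×4 + 8×2 + 8×3 + 8×2 + 8×0 = 102
Option 4: 6×5 + 7×3 + 8×4 + 8×4 + 8×1 + 8×5 = 163
Option 5: 6×2 + 7×5 + 8×5 + 8×0 + 8×3 + 8×1 = 119
Option 6: 6×0 + 7×2 + 8×3 + 8×1 + 8×0 + 8×2 = 62

Option 4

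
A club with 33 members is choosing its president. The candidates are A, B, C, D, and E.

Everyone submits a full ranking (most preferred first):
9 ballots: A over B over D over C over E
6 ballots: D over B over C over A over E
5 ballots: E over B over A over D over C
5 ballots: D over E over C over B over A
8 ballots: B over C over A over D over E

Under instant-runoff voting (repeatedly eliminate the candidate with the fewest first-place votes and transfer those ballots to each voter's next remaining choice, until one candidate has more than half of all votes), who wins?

B

Round 1: A 9, B 8, C 0, D 11, E 5. C eliminated.
Round 2: A 9, B 8, D 11, E 5. E eliminated.
Round 3: A 9, B 13, D 11. A eliminated.
Round 4: B 22, D 11. B has a majority (≥17).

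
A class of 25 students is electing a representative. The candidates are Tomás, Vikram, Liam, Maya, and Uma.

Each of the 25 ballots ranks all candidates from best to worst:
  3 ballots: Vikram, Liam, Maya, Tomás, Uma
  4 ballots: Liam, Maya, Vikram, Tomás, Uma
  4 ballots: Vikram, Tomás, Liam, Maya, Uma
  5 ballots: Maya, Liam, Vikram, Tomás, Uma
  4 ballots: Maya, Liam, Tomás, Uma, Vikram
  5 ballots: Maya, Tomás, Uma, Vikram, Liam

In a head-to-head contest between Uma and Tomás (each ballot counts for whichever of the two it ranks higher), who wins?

Uma is ranked above Tomás on 0 ballots; Tomás above Uma on 25.

Tomás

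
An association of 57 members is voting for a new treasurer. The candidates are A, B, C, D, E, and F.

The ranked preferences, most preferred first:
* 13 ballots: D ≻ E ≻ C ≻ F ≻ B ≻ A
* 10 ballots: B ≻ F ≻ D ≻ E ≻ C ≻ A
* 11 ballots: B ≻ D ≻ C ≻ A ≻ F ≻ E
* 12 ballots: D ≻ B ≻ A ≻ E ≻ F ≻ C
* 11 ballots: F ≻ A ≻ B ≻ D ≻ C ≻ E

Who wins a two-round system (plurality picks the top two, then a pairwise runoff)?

B

Round 1 first-place votes: A 0, B 21, C 0, D 25, E 0, F 11. D and B advance.
Runoff: D is ranked above B on 25 ballots, B above D on 32.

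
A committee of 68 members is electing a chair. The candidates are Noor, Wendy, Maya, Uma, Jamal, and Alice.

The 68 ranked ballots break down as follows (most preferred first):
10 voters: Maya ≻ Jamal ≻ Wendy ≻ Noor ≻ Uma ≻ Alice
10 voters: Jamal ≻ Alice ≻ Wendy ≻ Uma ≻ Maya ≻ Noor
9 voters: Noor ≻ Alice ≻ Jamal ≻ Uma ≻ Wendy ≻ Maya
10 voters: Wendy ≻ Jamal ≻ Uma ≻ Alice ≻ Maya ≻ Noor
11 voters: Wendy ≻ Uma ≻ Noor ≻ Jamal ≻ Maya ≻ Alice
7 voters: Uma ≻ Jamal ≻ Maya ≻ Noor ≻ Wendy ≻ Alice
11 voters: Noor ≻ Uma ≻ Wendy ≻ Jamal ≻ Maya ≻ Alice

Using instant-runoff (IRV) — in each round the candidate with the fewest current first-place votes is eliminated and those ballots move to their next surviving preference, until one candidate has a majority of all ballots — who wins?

Round 1: Noor 20, Wendy 21, Maya 10, Uma 7, Jamal 10, Alice 0. Alice eliminated.
Round 2: Noor 20, Wendy 21, Maya 10, Uma 7, Jamal 10. Uma eliminated.
Round 3: Noor 20, Wendy 21, Maya 10, Jamal 17. Maya eliminated.
Round 4: Noor 20, Wendy 21, Jamal 27. Noor eliminated.
Round 5: Wendy 32, Jamal 36. Jamal has a majority (≥35).

Jamal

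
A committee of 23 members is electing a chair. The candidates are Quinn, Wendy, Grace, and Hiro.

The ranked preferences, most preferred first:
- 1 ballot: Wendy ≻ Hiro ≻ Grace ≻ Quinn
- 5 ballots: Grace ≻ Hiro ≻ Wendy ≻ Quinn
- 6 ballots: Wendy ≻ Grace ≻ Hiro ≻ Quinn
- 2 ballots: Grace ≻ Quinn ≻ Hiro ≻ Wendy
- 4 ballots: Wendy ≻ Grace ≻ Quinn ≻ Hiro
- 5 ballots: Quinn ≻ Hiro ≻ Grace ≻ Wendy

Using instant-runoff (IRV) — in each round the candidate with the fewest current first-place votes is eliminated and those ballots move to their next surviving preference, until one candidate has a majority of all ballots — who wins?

Round 1: Quinn 5, Wendy 11, Grace 7, Hiro 0. Hiro eliminated.
Round 2: Quinn 5, Wendy 11, Grace 7. Quinn eliminated.
Round 3: Wendy 11, Grace 12. Grace has a majority (≥12).

Grace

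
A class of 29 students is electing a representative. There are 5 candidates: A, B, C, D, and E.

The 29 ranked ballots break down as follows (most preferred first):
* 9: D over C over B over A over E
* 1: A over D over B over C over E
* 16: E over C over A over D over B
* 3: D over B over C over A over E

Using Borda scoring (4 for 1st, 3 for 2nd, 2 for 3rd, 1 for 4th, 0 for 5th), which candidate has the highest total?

A: 9×1 + 1×4 + 16×2 + 3×1 = 48
B: 9×2 + 1×2 + 16×0 + 3×3 = 29
C: 9×3 + 1×1 + 16×3 + 3×2 = 82
D: 9×4 + 1×3 + 16×1 + 3×4 = 67
E: 9×0 + 1×0 + 16×4 + 3×0 = 64

C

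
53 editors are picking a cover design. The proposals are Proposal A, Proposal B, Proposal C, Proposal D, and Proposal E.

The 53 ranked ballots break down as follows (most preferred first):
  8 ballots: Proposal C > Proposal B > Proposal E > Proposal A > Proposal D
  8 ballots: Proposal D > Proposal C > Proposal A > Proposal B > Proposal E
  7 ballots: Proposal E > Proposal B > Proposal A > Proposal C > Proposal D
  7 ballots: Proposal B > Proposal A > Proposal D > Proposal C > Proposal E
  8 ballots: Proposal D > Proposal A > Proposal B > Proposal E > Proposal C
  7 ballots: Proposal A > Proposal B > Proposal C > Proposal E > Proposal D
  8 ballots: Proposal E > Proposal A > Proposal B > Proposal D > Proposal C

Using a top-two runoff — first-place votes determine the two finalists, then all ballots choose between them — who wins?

Round 1 first-place votes: Proposal A 7, Proposal B 7, Proposal C 8, Proposal D 16, Proposal E 15. Proposal D and Proposal E advance.
Runoff: Proposal D is ranked above Proposal E on 23 ballots, Proposal E above Proposal D on 30.

Proposal E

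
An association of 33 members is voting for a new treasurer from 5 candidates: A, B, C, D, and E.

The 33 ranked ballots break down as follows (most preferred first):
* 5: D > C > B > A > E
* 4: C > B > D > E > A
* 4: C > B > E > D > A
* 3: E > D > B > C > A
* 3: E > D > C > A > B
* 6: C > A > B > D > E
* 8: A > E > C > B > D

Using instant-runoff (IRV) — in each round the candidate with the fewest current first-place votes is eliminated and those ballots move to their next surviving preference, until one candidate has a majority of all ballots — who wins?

Round 1: A 8, B 0, C 14, D 5, E 6. B eliminated.
Round 2: A 8, C 14, D 5, E 6. D eliminated.
Round 3: A 8, C 19, E 6. C has a majority (≥17).

C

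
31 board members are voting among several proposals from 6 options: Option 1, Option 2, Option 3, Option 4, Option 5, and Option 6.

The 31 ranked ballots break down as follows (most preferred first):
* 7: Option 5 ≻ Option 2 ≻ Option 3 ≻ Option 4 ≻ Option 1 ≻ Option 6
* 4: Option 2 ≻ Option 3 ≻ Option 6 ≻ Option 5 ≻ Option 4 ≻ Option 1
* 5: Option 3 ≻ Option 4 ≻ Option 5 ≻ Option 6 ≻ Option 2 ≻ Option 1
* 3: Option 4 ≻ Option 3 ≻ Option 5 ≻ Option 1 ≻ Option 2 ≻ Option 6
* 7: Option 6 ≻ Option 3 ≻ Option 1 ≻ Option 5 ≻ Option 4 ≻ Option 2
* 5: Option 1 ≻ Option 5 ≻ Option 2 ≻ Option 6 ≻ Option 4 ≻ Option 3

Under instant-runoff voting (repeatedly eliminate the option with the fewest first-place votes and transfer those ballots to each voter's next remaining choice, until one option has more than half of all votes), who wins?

Option 3

Round 1: Option 1 5, Option 2 4, Option 3 5, Option 4 3, Option 5 7, Option 6 7. Option 4 eliminated.
Round 2: Option 1 5, Option 2 4, Option 3 8, Option 5 7, Option 6 7. Option 2 eliminated.
Round 3: Option 1 5, Option 3 12, Option 5 7, Option 6 7. Option 1 eliminated.
Round 4: Option 3 12, Option 5 12, Option 6 7. Option 6 eliminated.
Round 5: Option 3 19, Option 5 12. Option 3 has a majority (≥16).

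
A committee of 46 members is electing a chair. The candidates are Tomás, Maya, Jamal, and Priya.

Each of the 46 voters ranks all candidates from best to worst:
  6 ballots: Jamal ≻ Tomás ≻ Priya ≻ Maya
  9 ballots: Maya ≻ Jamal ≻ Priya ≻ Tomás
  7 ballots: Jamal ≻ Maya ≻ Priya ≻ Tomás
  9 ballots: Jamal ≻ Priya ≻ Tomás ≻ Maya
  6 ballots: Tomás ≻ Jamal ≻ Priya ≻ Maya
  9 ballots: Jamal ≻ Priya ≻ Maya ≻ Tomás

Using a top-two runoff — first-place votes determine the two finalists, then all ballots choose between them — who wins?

Round 1 first-place votes: Tomás 6, Maya 9, Jamal 31, Priya 0. Jamal and Maya advance.
Runoff: Jamal is ranked above Maya on 37 ballots, Maya above Jamal on 9.

Jamal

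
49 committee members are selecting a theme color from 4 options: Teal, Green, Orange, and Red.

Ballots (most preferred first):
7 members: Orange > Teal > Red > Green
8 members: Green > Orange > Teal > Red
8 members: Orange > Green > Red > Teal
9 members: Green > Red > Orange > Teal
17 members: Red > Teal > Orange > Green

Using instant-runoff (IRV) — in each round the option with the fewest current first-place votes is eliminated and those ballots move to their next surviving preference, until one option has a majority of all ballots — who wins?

Green

Round 1: Teal 0, Green 17, Orange 15, Red 17. Teal eliminated.
Round 2: Green 17, Orange 15, Red 17. Orange eliminated.
Round 3: Green 25, Red 24. Green has a majority (≥25).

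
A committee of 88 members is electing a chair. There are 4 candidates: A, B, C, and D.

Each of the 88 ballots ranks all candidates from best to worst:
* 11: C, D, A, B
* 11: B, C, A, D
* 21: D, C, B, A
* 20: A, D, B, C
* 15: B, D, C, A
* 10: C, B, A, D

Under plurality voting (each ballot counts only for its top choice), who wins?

First-place votes: A 20, B 26, C 21, D 21.

B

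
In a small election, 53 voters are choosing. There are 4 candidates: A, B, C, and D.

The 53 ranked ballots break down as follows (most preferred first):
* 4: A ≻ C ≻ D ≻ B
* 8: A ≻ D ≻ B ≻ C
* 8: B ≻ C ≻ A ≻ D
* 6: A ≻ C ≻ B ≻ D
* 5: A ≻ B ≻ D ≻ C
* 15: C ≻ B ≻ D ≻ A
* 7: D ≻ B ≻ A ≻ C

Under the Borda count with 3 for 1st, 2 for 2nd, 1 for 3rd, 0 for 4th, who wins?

B

A: 4×3 + 8×3 + 8×1 + 6×3 + 5×3 + 15×0 + 7×1 = 84
B: 4×0 + 8×1 + 8×3 + 6×1 + 5×2 + 15×2 + 7×2 = 92
C: 4×2 + 8×0 + 8×2 + 6×2 + 5×0 + 15×3 + 7×0 = 81
D: 4×1 + 8×2 + 8×0 + 6×0 + 5×1 + 15×1 + 7×3 = 61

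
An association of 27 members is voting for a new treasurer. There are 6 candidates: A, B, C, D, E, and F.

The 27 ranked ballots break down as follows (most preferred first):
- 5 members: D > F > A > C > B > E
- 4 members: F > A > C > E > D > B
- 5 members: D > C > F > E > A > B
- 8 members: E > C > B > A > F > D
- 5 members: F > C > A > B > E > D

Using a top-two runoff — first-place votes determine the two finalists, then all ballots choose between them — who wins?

Round 1 first-place votes: A 0, B 0, C 0, D 10, E 8, F 9. D and F advance.
Runoff: D is ranked above F on 10 ballots, F above D on 17.

F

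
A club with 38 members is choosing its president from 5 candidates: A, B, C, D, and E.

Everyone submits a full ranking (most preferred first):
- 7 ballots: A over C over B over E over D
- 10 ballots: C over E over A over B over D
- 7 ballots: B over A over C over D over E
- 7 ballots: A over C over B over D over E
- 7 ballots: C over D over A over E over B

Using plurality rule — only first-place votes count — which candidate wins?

C

First-place votes: A 14, B 7, C 17, D 0, E 0.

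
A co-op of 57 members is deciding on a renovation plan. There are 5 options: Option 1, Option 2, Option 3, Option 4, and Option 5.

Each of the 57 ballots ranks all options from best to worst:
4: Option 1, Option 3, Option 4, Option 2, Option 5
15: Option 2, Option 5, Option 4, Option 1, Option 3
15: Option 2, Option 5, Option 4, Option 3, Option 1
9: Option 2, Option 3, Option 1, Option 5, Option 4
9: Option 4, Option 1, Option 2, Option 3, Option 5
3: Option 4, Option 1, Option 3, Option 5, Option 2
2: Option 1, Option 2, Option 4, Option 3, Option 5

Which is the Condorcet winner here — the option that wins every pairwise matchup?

Option 2

Option 2 vs Option 1: 39–18
Option 2 vs Option 3: 50–7
Option 2 vs Option 4: 41–16
Option 2 vs Option 5: 54–3
Option 2 beats every other option.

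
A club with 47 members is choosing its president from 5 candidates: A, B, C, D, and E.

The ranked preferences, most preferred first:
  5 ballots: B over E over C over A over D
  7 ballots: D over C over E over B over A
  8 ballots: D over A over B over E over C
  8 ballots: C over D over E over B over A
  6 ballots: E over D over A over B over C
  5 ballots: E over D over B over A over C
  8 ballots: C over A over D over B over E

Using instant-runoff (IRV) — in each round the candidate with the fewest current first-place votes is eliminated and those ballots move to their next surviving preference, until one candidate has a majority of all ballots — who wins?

E

Round 1: A 0, B 5, C 16, D 15, E 11. A eliminated.
Round 2: B 5, C 16, D 15, E 11. B eliminated.
Round 3: C 16, D 15, E 16. D eliminated.
Round 4: C 23, E 24. E has a majority (≥24).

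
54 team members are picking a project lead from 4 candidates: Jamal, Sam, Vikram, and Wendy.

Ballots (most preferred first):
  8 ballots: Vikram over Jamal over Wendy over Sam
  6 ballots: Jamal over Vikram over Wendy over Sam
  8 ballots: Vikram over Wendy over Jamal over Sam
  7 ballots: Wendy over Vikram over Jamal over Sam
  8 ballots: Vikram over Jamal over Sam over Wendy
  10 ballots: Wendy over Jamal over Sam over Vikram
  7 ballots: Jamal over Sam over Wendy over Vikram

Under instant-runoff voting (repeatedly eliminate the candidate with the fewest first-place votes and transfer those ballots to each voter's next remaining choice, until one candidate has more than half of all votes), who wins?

Vikram

Round 1: Jamal 13, Sam 0, Vikram 24, Wendy 17. Sam eliminated.
Round 2: Jamal 13, Vikram 24, Wendy 17. Jamal eliminated.
Round 3: Vikram 30, Wendy 24. Vikram has a majority (≥28).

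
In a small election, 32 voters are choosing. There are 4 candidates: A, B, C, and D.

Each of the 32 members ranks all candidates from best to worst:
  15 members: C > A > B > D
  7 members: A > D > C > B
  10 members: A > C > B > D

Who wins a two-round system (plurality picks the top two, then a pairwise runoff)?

A

Round 1 first-place votes: A 17, B 0, C 15, D 0. A and C advance.
Runoff: A is ranked above C on 17 ballots, C above A on 15.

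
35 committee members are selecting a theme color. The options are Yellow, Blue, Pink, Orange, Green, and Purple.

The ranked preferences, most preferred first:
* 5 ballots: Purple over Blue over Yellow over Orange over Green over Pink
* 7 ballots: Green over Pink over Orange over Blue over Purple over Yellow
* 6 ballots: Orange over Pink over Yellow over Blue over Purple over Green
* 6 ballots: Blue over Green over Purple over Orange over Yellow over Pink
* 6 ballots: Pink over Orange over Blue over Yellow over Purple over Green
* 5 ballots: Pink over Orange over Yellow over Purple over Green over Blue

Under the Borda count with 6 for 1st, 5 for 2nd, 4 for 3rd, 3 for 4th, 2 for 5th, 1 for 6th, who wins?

Yellow: 5×4 + 7×1 + 6×4 + 6×2 + 6×3 + 5×4 = 101
Blue: 5×5 + 7×3 + 6×3 + 6×6 + 6×4 + 5×1 = 129
Pink: 5×1 + 7×5 + 6×5 + 6×1 + 6×6 + 5×6 = 142
Orange: 5×3 + 7×4 + 6×6 + 6×3 + 6×5 + 5×5 = 152
Green: 5×2 + 7×6 + 6×1 + 6×5 + 6×1 + 5×2 = 104
Purple: 5×6 + 7×2 + 6×2 + 6×4 + 6×2 + 5×3 = 107

Orange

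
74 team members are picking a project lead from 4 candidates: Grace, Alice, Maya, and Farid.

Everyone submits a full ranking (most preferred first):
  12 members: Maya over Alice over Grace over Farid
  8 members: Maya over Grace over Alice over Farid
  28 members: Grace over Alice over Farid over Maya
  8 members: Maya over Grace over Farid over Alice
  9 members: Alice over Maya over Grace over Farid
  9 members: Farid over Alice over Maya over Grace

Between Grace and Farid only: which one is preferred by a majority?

Grace is ranked above Farid on 65 ballots; Farid above Grace on 9.

Grace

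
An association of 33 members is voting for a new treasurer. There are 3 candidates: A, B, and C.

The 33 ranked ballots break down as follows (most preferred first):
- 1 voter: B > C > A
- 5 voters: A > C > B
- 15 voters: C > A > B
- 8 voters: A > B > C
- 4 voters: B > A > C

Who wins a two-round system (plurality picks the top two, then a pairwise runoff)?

A

Round 1 first-place votes: A 13, B 5, C 15. C and A advance.
Runoff: C is ranked above A on 16 ballots, A above C on 17.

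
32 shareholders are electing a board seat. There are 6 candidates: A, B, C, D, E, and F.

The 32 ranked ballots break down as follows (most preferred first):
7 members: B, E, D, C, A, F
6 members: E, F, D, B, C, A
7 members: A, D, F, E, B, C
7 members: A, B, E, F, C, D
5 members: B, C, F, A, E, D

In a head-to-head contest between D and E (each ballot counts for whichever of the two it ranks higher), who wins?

D is ranked above E on 7 ballots; E above D on 25.

E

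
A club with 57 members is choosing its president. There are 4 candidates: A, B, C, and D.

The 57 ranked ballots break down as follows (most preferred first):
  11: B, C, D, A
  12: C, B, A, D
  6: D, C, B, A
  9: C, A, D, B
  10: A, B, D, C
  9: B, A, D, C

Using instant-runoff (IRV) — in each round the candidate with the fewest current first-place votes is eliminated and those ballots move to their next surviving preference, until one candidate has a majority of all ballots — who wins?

B

Round 1: A 10, B 20, C 21, D 6. D eliminated.
Round 2: A 10, B 20, C 27. A eliminated.
Round 3: B 30, C 27. B has a majority (≥29).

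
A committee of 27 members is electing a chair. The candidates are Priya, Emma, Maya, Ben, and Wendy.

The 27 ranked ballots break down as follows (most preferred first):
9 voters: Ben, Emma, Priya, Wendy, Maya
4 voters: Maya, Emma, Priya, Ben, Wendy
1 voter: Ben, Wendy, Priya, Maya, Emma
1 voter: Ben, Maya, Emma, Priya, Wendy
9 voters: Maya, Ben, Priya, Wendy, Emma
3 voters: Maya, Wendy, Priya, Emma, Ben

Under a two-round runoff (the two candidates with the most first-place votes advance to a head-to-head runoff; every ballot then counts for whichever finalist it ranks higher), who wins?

Maya

Round 1 first-place votes: Priya 0, Emma 0, Maya 16, Ben 11, Wendy 0. Maya and Ben advance.
Runoff: Maya is ranked above Ben on 16 ballots, Ben above Maya on 11.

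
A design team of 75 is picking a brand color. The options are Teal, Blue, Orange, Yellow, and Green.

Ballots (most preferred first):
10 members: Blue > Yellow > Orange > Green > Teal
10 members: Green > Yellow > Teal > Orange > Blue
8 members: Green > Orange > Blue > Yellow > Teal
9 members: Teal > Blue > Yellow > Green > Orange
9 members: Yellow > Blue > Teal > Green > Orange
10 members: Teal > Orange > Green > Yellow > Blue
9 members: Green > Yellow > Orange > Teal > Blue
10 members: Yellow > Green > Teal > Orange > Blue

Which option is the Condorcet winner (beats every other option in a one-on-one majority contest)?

Yellow

Yellow vs Teal: 56–19
Yellow vs Blue: 48–27
Yellow vs Orange: 57–18
Yellow vs Green: 38–37
Yellow beats every other option.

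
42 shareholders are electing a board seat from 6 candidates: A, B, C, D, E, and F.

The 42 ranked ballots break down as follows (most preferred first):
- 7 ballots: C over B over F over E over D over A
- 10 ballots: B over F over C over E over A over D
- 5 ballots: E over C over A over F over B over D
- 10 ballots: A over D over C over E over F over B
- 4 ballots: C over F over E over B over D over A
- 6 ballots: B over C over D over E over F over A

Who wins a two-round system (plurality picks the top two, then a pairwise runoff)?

C

Round 1 first-place votes: A 10, B 16, C 11, D 0, E 5, F 0. B and C advance.
Runoff: B is ranked above C on 16 ballots, C above B on 26.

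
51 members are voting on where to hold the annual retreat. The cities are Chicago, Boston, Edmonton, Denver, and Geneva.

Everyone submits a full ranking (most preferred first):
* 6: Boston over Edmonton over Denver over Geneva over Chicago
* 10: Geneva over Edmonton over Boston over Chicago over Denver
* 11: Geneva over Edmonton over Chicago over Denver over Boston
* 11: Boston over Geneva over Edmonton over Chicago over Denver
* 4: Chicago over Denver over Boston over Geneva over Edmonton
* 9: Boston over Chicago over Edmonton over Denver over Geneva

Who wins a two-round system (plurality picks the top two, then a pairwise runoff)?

Round 1 first-place votes: Chicago 4, Boston 26, Edmonton 0, Denver 0, Geneva 21. Boston and Geneva advance.
Runoff: Boston is ranked above Geneva on 30 ballots, Geneva above Boston on 21.

Boston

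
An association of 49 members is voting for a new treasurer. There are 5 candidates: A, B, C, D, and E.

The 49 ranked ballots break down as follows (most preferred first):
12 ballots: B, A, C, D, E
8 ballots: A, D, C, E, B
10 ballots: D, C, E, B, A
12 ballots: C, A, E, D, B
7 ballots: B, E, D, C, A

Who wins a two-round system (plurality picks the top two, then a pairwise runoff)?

C

Round 1 first-place votes: A 8, B 19, C 12, D 10, E 0. B and C advance.
Runoff: B is ranked above C on 19 ballots, C above B on 30.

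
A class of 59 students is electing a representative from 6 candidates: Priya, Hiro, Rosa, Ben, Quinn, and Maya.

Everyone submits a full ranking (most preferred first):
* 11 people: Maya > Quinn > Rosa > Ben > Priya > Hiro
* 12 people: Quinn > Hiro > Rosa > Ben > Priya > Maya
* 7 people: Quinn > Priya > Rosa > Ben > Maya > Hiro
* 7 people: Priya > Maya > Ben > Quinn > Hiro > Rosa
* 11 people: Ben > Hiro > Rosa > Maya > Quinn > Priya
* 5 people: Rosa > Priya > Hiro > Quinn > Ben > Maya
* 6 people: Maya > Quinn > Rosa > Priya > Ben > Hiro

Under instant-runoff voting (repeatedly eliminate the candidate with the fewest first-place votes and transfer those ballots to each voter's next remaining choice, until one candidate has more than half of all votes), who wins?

Maya

Round 1: Priya 7, Hiro 0, Rosa 5, Ben 11, Quinn 19, Maya 17. Hiro eliminated.
Round 2: Priya 7, Rosa 5, Ben 11, Quinn 19, Maya 17. Rosa eliminated.
Round 3: Priya 12, Ben 11, Quinn 19, Maya 17. Ben eliminated.
Round 4: Priya 12, Quinn 19, Maya 28. Priya eliminated.
Round 5: Quinn 24, Maya 35. Maya has a majority (≥30).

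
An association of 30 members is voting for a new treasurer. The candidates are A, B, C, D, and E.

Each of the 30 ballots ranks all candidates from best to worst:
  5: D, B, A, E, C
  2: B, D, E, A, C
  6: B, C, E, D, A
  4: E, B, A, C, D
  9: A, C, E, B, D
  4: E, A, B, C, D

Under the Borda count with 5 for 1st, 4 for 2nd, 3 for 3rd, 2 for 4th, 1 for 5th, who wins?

A: 5×3 + 2×2 + 6×1 + 4×3 + 9×5 + 4×4 = 98
B: 5×4 + 2×5 + 6×5 + 4×4 + 9×2 + 4×3 = 106
C: 5×1 + 2×1 + 6×4 + 4×2 + 9×4 + 4×2 = 83
D: 5×5 + 2×4 + 6×2 + 4×1 + 9×1 + 4×1 = 62
E: 5×2 + 2×3 + 6×3 + 4×5 + 9×3 + 4×5 = 101

B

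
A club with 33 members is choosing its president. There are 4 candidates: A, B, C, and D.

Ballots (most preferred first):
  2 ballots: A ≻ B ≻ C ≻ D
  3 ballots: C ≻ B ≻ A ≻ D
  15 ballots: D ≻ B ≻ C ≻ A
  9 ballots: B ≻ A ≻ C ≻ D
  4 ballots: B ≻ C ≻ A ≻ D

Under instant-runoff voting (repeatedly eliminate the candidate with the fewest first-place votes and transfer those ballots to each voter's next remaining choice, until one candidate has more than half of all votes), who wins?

B

Round 1: A 2, B 13, C 3, D 15. A eliminated.
Round 2: B 15, C 3, D 15. C eliminated.
Round 3: B 18, D 15. B has a majority (≥17).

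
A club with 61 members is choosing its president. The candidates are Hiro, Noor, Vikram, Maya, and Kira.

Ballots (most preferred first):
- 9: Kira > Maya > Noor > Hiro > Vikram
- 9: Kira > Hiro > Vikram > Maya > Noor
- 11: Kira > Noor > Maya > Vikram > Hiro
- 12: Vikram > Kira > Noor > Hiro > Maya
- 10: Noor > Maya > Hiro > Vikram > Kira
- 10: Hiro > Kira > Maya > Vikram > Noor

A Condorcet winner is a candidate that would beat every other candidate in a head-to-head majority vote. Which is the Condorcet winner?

Kira vs Hiro: 41–20
Kira vs Noor: 51–10
Kira vs Vikram: 39–22
Kira vs Maya: 51–10
Kira beats every other candidate.

Kira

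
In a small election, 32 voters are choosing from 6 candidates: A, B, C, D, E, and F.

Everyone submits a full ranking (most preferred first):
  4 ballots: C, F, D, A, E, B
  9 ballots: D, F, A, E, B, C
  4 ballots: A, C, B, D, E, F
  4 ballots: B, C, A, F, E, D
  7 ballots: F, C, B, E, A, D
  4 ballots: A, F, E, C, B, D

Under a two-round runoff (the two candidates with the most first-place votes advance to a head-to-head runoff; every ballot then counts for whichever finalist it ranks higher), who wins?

A

Round 1 first-place votes: A 8, B 4, C 4, D 9, E 0, F 7. D and A advance.
Runoff: D is ranked above A on 13 ballots, A above D on 19.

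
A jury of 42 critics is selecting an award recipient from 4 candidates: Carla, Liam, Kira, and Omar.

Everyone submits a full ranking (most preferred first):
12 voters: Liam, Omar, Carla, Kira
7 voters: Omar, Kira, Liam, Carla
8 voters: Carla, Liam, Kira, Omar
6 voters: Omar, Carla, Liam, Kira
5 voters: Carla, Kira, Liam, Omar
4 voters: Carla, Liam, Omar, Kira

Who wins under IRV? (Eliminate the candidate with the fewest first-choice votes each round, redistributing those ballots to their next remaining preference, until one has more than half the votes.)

Round 1: Carla 17, Liam 12, Kira 0, Omar 13. Kira eliminated.
Round 2: Carla 17, Liam 12, Omar 13. Liam eliminated.
Round 3: Carla 17, Omar 25. Omar has a majority (≥22).

Omar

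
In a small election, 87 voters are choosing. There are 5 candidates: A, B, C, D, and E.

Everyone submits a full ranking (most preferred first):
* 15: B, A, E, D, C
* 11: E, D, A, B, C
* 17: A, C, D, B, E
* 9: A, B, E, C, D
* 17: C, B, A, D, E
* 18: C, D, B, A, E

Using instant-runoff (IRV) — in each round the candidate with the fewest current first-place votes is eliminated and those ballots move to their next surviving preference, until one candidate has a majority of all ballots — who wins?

A

Round 1: A 26, B 15, C 35, D 0, E 11. D eliminated.
Round 2: A 26, B 15, C 35, E 11. E eliminated.
Round 3: A 37, B 15, C 35. B eliminated.
Round 4: A 52, C 35. A has a majority (≥44).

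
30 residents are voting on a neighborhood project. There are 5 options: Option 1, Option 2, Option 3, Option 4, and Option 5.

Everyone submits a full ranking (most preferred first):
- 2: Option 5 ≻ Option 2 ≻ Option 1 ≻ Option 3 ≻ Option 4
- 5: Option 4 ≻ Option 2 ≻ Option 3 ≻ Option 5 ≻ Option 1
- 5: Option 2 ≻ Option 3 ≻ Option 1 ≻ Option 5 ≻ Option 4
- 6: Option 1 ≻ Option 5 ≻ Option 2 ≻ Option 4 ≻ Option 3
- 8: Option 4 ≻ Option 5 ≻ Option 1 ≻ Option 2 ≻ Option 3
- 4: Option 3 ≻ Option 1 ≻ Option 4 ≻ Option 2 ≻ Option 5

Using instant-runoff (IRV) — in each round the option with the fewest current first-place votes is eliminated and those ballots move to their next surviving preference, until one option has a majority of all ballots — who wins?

Option 1

Round 1: Option 1 6, Option 2 5, Option 3 4, Option 4 13, Option 5 2. Option 5 eliminated.
Round 2: Option 1 6, Option 2 7, Option 3 4, Option 4 13. Option 3 eliminated.
Round 3: Option 1 10, Option 2 7, Option 4 13. Option 2 eliminated.
Round 4: Option 1 17, Option 4 13. Option 1 has a majority (≥16).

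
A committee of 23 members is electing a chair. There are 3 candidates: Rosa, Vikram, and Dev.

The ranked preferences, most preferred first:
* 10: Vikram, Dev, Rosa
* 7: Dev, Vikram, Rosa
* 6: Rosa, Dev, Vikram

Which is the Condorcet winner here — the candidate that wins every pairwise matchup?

Dev vs Rosa: 17–6
Dev vs Vikram: 13–10
Dev beats every other candidate.

Dev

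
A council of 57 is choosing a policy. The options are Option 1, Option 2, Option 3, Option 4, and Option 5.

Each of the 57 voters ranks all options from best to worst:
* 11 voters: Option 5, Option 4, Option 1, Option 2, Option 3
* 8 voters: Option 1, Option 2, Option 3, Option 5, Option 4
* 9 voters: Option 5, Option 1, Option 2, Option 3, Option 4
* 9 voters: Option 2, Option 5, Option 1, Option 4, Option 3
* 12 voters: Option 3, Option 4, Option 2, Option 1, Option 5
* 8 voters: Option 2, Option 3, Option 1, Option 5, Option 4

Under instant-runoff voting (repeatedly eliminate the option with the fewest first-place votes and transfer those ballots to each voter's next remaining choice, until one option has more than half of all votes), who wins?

Option 2

Round 1: Option 1 8, Option 2 17, Option 3 12, Option 4 0, Option 5 20. Option 4 eliminated.
Round 2: Option 1 8, Option 2 17, Option 3 12, Option 5 20. Option 1 eliminated.
Round 3: Option 2 25, Option 3 12, Option 5 20. Option 3 eliminated.
Round 4: Option 2 37, Option 5 20. Option 2 has a majority (≥29).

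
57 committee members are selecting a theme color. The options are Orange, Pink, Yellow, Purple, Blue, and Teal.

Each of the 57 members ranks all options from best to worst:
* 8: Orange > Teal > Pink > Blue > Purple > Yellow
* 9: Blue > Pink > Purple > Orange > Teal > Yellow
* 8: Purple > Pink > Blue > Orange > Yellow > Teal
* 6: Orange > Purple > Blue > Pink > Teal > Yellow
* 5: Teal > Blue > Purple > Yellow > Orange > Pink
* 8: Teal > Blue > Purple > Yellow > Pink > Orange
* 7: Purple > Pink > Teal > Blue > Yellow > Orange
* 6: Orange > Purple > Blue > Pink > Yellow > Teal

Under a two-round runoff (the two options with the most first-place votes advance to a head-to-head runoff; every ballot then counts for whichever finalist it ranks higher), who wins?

Purple

Round 1 first-place votes: Orange 20, Pink 0, Yellow 0, Purple 15, Blue 9, Teal 13. Orange and Purple advance.
Runoff: Orange is ranked above Purple on 20 ballots, Purple above Orange on 37.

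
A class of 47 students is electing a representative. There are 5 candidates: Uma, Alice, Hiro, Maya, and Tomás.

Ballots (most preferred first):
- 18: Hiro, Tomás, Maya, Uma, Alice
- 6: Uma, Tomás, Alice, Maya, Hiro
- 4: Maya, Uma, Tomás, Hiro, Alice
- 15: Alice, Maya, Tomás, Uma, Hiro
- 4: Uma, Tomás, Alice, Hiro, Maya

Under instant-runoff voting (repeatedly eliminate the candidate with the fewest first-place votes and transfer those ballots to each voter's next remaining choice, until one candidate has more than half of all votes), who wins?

Round 1: Uma 10, Alice 15, Hiro 18, Maya 4, Tomás 0. Tomás eliminated.
Round 2: Uma 10, Alice 15, Hiro 18, Maya 4. Maya eliminated.
Round 3: Uma 14, Alice 15, Hiro 18. Uma eliminated.
Round 4: Alice 25, Hiro 22. Alice has a majority (≥24).

Alice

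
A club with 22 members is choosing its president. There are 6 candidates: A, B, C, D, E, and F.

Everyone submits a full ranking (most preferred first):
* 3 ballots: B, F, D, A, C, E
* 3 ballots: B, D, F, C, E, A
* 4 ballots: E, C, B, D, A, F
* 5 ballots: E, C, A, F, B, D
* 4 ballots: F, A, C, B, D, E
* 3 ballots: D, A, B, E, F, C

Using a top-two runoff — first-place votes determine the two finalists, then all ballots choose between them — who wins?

Round 1 first-place votes: A 0, B 6, C 0, D 3, E 9, F 4. E and B advance.
Runoff: E is ranked above B on 9 ballots, B above E on 13.

B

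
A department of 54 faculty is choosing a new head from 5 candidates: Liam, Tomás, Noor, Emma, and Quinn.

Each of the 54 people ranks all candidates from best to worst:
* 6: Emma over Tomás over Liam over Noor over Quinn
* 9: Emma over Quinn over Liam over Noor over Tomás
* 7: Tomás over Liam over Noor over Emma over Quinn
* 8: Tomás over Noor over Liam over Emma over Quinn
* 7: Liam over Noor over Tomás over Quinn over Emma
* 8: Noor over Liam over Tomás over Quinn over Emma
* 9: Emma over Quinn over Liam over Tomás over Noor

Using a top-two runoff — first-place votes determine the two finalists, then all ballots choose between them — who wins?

Round 1 first-place votes: Liam 7, Tomás 15, Noor 8, Emma 24, Quinn 0. Emma and Tomás advance.
Runoff: Emma is ranked above Tomás on 24 ballots, Tomás above Emma on 30.

Tomás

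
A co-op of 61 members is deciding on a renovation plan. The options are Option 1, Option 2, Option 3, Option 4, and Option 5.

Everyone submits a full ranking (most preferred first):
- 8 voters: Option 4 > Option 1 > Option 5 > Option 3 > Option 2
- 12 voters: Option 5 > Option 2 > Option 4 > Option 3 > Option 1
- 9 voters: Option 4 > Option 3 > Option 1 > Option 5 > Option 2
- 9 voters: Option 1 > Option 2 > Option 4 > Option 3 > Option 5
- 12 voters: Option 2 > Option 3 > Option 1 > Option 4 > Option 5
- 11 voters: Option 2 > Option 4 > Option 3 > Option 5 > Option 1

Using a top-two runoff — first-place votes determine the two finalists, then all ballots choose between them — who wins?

Round 1 first-place votes: Option 1 9, Option 2 23, Option 3 0, Option 4 17, Option 5 12. Option 2 and Option 4 advance.
Runoff: Option 2 is ranked above Option 4 on 44 ballots, Option 4 above Option 2 on 17.

Option 2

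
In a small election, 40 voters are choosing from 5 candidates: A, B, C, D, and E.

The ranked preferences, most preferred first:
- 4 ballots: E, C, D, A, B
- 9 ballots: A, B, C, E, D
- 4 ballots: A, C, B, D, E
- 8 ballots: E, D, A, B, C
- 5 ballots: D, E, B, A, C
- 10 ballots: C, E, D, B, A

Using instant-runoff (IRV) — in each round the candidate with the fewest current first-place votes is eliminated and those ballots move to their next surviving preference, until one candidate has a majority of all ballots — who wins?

Round 1: A 13, B 0, C 10, D 5, E 12. B eliminated.
Round 2: A 13, C 10, D 5, E 12. D eliminated.
Round 3: A 13, C 10, E 17. C eliminated.
Round 4: A 13, E 27. E has a majority (≥21).

E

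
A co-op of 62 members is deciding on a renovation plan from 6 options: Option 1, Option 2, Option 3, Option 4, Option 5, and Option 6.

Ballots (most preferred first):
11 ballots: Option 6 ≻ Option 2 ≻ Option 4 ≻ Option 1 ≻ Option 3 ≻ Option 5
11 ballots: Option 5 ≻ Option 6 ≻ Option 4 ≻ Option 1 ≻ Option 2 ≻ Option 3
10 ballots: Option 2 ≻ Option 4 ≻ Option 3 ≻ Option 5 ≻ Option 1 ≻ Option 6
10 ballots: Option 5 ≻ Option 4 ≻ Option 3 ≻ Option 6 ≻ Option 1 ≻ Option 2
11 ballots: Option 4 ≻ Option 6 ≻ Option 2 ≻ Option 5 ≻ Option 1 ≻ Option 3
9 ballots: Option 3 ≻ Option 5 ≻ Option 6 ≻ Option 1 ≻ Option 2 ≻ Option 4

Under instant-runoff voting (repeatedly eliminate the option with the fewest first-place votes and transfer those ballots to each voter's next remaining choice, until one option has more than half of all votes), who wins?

Round 1: Option 1 0, Option 2 10, Option 3 9, Option 4 11, Option 5 21, Option 6 11. Option 1 eliminated.
Round 2: Option 2 10, Option 3 9, Option 4 11, Option 5 21, Option 6 11. Option 3 eliminated.
Round 3: Option 2 10, Option 4 11, Option 5 30, Option 6 11. Option 2 eliminated.
Round 4: Option 4 21, Option 5 30, Option 6 11. Option 6 eliminated.
Round 5: Option 4 32, Option 5 30. Option 4 has a majority (≥32).

Option 4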